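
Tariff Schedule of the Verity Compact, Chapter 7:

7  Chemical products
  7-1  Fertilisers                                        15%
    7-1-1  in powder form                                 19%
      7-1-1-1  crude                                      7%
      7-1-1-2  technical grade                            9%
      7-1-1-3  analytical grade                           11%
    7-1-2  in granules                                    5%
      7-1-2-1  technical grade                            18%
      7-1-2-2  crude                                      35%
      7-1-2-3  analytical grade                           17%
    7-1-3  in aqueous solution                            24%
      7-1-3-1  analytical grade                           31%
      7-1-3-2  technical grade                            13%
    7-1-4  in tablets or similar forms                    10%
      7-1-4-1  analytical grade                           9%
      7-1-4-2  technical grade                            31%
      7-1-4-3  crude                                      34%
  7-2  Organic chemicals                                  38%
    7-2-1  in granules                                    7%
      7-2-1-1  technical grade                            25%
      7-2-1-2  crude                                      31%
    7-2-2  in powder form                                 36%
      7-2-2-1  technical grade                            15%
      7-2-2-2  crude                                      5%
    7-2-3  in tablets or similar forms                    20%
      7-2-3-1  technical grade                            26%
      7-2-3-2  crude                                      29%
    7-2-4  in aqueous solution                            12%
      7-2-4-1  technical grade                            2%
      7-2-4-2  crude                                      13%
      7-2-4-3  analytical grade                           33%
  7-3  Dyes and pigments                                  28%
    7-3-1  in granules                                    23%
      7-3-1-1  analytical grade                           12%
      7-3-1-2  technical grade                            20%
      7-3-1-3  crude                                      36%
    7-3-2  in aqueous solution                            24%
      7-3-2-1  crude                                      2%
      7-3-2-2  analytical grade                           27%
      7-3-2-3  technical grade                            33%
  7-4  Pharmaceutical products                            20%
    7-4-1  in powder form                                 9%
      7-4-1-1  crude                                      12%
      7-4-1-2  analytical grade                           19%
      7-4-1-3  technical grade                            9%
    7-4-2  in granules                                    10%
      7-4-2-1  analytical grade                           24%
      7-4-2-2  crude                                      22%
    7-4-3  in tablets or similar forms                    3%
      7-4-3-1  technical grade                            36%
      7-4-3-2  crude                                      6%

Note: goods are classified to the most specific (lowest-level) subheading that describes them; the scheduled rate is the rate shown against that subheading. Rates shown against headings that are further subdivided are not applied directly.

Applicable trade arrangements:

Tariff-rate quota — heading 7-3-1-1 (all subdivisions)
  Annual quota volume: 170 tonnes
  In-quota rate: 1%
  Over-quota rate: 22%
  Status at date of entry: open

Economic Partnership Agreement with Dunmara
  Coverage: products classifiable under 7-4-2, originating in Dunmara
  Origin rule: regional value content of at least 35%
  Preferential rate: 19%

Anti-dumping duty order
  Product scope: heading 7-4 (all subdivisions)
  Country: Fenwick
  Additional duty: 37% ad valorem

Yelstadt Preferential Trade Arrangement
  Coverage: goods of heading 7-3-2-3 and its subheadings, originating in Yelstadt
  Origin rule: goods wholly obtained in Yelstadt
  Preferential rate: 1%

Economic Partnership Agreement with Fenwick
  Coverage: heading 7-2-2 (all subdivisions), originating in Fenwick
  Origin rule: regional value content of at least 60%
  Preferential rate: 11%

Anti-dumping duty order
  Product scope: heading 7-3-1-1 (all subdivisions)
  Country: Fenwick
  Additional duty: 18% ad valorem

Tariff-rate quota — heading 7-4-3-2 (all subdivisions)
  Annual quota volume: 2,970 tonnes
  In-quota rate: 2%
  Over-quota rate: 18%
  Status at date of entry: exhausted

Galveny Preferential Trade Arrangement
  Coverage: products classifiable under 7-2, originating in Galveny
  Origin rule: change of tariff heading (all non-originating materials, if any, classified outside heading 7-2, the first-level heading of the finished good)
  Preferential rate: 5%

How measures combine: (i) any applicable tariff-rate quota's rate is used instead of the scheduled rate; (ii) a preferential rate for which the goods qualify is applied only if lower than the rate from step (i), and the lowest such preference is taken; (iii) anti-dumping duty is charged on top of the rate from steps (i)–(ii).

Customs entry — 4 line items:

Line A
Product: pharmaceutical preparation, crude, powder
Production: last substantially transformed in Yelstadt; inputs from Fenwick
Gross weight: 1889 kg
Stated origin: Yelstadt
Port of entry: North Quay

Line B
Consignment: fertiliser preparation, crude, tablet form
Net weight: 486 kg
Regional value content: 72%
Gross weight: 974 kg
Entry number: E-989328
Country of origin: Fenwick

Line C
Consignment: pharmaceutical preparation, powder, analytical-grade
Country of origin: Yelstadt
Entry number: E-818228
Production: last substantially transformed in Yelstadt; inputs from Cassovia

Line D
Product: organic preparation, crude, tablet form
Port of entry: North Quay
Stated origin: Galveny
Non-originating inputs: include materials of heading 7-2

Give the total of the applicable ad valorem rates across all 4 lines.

94%

Line A: pharmaceutical → 7-4; powder → 7-4-1; crude → 7-4-1-1. Scheduled 12%. Yelstadt agreement on 7-3-2-3: 7-4-1-1 not covered. → 12%.
Line B: fertiliser → 7-1; tablet form → 7-1-4; crude → 7-1-4-3. Scheduled 34%. Fenwick agreement on 7-2-2: 7-1-4-3 not covered. → 34%.
Line C: pharmaceutical → 7-4; powder → 7-4-1; analytical-grade → 7-4-1-2. Scheduled 19%. Yelstadt agreement on 7-3-2-3: 7-4-1-2 not covered. → 19%.
Line D: organic → 7-2; tablet form → 7-2-3; crude → 7-2-3-2. Scheduled 29%. Galveny agreement on 7-2: CTH not met. → 29%.
Sum: 12% + 34% + 19% + 29% = 94%.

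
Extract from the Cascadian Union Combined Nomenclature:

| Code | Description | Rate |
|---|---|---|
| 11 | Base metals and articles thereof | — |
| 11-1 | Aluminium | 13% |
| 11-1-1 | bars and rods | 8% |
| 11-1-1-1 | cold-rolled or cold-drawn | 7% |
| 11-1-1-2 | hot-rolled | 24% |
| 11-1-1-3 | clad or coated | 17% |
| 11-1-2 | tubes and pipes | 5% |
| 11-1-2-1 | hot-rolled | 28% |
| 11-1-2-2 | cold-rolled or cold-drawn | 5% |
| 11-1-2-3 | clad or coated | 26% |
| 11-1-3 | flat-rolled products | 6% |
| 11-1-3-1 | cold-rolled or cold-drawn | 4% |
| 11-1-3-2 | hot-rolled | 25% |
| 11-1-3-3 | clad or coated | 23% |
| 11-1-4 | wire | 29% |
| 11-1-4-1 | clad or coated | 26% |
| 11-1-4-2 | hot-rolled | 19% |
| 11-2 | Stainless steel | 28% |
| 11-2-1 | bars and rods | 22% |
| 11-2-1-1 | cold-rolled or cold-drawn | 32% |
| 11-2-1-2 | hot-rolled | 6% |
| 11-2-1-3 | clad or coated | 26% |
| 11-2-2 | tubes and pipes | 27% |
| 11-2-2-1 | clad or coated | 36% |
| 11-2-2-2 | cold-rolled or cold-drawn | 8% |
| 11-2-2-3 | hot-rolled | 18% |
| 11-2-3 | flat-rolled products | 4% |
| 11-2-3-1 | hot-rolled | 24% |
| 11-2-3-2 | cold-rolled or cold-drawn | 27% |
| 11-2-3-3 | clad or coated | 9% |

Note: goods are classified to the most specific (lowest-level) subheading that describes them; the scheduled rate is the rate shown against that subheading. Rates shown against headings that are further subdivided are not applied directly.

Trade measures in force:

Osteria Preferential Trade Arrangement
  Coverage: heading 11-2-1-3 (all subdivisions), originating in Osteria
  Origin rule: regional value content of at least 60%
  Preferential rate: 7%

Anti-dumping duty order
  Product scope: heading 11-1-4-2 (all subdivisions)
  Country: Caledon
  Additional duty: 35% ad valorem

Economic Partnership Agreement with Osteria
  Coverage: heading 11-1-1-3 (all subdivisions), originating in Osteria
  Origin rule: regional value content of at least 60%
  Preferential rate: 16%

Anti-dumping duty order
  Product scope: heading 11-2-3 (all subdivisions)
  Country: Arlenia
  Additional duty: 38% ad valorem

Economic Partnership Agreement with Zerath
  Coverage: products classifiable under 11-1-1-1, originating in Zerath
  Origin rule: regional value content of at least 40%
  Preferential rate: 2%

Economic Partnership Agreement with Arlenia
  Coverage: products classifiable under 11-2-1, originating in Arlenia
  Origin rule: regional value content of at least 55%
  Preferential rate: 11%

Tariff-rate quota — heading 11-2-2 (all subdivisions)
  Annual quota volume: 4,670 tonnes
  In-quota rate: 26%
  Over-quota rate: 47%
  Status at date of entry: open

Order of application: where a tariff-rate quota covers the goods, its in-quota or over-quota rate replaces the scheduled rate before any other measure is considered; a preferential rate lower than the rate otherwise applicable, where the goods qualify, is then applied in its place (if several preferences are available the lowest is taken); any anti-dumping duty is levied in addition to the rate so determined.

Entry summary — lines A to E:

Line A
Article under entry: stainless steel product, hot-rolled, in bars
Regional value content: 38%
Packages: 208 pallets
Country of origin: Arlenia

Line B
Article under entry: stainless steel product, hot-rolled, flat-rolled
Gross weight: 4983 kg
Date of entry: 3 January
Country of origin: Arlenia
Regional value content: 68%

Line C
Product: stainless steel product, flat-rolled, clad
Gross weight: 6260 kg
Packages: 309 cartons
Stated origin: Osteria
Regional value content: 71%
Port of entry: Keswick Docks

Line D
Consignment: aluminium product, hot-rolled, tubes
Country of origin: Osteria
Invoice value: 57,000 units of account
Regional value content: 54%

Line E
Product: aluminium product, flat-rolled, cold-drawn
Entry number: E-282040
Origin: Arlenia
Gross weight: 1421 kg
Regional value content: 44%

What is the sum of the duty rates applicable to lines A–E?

109%

Line A: stainless steel → 11-2; in bars → 11-2-1; hot-rolled → 11-2-1-2. Scheduled 6%. Arlenia agreement on 11-2-1: RVC < 55%. → 6%.
Line B: stainless steel → 11-2; flat-rolled → 11-2-3; hot-rolled → 11-2-3-1. Scheduled 24%. Arlenia agreement on 11-2-1: 11-2-3-1 not covered; anti-dumping (Arlenia, 11-2-3): +38%; total 24% + 38% = 62%. → 62%.
Line C: stainless steel → 11-2; flat-rolled → 11-2-3; clad → 11-2-3-3. Scheduled 9%. Osteria agreement on 11-2-1-3: 11-2-3-3 not covered; Osteria agreement on 11-1-1-3: 11-2-3-3 not covered. → 9%.
Line D: aluminium → 11-1; tubes → 11-1-2; hot-rolled → 11-1-2-1. Scheduled 28%. Osteria agreement on 11-2-1-3: 11-1-2-1 not covered; Osteria agreement on 11-1-1-3: 11-1-2-1 not covered. → 28%.
Line E: aluminium → 11-1; flat-rolled → 11-1-3; cold-drawn → 11-1-3-1. Scheduled 4%. Arlenia agreement on 11-2-1: 11-1-3-1 not covered. → 4%.
Sum: 6% + 62% + 9% + 28% + 4% = 109%.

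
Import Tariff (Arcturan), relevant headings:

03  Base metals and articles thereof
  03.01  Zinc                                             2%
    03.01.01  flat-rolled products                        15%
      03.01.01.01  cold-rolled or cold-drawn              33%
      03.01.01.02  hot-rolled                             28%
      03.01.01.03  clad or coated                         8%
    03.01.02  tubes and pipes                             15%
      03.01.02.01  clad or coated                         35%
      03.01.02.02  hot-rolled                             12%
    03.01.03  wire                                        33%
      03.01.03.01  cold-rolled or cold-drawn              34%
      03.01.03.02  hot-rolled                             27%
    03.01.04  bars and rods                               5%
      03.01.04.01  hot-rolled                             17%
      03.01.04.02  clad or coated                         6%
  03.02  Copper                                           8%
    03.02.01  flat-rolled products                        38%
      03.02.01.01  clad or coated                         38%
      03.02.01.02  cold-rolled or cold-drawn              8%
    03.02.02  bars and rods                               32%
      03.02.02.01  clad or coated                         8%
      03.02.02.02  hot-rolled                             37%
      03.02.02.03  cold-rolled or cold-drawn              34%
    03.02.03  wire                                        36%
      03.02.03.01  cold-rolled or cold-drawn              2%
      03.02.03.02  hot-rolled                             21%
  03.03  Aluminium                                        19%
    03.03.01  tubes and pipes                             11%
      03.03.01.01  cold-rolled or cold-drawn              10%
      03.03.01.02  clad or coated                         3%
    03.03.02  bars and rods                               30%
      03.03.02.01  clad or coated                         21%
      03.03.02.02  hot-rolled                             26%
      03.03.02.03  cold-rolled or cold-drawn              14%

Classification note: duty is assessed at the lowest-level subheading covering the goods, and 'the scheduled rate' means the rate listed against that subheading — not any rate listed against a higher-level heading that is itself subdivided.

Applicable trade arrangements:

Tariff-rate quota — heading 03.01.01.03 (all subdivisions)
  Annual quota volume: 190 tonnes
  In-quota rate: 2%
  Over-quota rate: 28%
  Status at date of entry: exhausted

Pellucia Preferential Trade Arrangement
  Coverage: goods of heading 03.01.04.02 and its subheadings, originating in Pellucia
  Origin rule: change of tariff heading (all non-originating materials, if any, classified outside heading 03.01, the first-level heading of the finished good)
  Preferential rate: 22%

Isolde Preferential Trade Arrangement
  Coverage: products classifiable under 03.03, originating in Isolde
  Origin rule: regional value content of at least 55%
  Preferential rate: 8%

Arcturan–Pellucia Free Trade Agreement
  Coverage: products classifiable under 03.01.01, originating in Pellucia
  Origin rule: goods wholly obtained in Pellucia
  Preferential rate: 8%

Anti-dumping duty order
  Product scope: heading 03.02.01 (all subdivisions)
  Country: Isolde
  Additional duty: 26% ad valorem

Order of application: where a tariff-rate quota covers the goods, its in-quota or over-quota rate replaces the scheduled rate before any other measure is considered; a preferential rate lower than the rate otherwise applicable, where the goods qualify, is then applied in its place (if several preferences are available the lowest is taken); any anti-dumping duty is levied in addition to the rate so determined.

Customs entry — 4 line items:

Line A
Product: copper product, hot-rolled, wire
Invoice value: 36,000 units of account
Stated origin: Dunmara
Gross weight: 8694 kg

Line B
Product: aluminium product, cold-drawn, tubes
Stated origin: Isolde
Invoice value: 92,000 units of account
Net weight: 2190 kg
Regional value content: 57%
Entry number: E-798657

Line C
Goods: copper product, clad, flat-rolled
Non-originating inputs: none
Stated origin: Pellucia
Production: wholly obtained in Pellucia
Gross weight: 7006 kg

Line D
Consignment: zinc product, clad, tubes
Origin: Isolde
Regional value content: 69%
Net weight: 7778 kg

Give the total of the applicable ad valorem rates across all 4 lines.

102%

Line A: copper → 03.02; wire → 03.02.03; hot-rolled → 03.02.03.02. Scheduled 21%. No special measure applies. → 21%.
Line B: aluminium → 03.03; tubes → 03.03.01; cold-drawn → 03.03.01.01. Scheduled 10%. Isolde agreement on 03.03: RVC ≥ 55% → 8% available; preferential 8%. → 8%.
Line C: copper → 03.02; flat-rolled → 03.02.01; clad → 03.02.01.01. Scheduled 38%. Pellucia agreement on 03.01.04.02: 03.02.01.01 not covered; Pellucia agreement on 03.01.01: 03.02.01.01 not covered. → 38%.
Line D: zinc → 03.01; tubes → 03.01.02; clad → 03.01.02.01. Scheduled 35%. Isolde agreement on 03.03: 03.01.02.01 not covered. → 35%.
Sum: 21% + 8% + 38% + 35% = 102%.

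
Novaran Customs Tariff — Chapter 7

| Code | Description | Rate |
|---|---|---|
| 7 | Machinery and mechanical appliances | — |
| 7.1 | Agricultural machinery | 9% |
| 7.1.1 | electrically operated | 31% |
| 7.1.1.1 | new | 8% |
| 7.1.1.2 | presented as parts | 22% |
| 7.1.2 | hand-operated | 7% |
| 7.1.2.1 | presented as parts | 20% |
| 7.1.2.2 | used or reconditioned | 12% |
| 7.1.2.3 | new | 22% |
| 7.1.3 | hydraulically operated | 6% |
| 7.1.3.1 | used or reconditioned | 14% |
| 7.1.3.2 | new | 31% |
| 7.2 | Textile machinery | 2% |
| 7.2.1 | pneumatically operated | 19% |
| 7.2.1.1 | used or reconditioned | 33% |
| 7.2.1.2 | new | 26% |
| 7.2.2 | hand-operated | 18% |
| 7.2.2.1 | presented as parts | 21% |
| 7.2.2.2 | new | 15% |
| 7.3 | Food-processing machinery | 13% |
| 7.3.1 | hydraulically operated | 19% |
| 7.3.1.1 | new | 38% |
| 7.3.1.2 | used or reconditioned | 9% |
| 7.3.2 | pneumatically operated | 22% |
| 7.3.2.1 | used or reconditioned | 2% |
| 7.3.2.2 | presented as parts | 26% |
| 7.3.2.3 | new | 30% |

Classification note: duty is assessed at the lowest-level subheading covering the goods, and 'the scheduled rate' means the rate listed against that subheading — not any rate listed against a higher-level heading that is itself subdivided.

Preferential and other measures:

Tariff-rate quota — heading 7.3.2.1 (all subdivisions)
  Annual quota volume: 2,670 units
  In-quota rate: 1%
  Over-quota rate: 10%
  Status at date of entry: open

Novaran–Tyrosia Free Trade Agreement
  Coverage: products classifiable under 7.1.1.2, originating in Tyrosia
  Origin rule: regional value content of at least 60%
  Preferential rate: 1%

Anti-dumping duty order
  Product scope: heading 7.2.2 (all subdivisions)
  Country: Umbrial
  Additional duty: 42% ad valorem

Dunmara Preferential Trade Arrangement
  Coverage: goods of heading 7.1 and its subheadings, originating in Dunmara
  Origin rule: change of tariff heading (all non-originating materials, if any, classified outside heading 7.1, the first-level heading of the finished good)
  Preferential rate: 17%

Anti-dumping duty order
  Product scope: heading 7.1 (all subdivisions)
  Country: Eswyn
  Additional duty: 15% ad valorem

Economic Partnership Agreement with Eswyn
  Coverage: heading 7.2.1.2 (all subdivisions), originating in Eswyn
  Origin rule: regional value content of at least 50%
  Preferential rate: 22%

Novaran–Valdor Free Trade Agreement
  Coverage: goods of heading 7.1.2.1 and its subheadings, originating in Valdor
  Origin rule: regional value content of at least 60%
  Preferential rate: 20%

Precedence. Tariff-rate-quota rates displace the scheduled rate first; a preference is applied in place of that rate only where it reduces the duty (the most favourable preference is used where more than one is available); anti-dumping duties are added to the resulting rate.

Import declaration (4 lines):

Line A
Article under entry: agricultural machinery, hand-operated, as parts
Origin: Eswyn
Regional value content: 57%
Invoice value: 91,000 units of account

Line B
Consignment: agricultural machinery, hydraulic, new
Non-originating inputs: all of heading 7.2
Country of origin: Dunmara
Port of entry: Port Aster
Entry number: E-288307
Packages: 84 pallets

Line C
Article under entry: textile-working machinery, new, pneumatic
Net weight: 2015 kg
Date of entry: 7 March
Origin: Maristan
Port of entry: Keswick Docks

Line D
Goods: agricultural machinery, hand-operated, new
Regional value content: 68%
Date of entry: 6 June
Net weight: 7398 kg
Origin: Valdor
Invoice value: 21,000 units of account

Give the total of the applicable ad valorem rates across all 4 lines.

Line A: agricultural → 7.1; hand-operated → 7.1.2; as parts → 7.1.2.1. Scheduled 20%. Eswyn agreement on 7.2.1.2: 7.1.2.1 not covered; anti-dumping (Eswyn, 7.1): +15%; total 20% + 15% = 35%. → 35%.
Line B: agricultural → 7.1; hydraulic → 7.1.3; new → 7.1.3.2. Scheduled 31%. Dunmara agreement on 7.1: CTH met → 17% available; preferential 17%. → 17%.
Line C: textile-working → 7.2; pneumatic → 7.2.1; new → 7.2.1.2. Scheduled 26%. No special measure applies. → 26%.
Line D: agricultural → 7.1; hand-operated → 7.1.2; new → 7.1.2.3. Scheduled 22%. Valdor agreement on 7.1.2.1: 7.1.2.3 not covered. → 22%.
Sum: 35% + 17% + 26% + 22% = 100%.

100%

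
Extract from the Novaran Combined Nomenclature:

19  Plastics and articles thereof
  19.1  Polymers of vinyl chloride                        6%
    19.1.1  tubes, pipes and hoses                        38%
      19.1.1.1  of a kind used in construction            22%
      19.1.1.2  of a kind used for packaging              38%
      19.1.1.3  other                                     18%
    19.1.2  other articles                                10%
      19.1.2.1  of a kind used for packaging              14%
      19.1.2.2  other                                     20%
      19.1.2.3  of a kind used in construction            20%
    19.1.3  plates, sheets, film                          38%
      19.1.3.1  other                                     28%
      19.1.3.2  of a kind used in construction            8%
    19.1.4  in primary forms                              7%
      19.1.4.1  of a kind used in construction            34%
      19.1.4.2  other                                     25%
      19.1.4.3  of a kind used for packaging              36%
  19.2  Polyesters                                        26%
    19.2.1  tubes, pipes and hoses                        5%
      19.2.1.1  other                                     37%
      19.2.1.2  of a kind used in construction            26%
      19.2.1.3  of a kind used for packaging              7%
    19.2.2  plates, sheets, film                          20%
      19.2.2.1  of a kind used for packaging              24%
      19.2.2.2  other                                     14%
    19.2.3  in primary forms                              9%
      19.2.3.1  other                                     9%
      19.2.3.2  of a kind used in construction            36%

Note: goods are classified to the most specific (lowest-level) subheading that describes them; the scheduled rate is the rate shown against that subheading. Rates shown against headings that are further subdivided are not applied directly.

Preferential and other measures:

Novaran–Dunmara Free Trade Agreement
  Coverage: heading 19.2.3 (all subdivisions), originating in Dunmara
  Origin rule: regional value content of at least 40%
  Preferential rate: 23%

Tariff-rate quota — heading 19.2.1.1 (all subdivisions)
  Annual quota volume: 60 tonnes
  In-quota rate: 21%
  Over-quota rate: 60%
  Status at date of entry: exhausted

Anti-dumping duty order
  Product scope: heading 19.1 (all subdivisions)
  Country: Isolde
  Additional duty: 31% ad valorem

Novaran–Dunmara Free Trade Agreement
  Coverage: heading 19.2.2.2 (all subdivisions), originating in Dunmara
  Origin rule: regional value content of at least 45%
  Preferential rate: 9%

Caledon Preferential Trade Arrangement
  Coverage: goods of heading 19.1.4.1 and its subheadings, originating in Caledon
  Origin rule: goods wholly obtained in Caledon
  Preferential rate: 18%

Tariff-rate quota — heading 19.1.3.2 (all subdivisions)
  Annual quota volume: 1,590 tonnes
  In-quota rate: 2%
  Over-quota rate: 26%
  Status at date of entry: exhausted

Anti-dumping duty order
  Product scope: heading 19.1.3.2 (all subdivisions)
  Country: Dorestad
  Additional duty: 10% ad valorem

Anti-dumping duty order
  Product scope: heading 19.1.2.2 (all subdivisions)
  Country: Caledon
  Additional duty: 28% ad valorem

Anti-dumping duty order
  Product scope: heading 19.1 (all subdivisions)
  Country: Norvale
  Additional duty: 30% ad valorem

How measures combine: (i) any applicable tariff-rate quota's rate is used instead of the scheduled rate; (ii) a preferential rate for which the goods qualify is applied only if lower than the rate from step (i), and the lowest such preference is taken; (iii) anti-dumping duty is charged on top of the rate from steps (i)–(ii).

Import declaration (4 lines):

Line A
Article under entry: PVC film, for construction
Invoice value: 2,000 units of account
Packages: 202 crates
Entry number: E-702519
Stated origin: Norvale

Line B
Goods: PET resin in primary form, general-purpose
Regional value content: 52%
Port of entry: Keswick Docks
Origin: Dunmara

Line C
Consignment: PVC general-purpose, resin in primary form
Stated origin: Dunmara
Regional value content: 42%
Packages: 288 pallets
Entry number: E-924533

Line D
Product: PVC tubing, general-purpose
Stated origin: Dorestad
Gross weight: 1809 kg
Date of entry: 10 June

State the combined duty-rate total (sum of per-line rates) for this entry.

108%

Line A: PVC → 19.1; film → 19.1.3; for construction → 19.1.3.2. Scheduled 8%. quota on 19.1.3.2 exhausted → over-quota 26%; anti-dumping (Norvale, 19.1): +30%; total 26% + 30% = 56%. → 56%.
Line B: PET → 19.2; resin in primary form → 19.2.3; general-purpose → 19.2.3.1. Scheduled 9%. Dunmara agreement on 19.2.3: RVC ≥ 40% → 23% available; Dunmara agreement on 19.2.2.2: 19.2.3.1 not covered; preference 23% not lower than 9% → no reduction. → 9%.
Line C: PVC → 19.1; resin in primary form → 19.1.4; general-purpose → 19.1.4.2. Scheduled 25%. Dunmara agreement on 19.2.3: 19.1.4.2 not covered; Dunmara agreement on 19.2.2.2: 19.1.4.2 not covered. → 25%.
Line D: PVC → 19.1; tubing → 19.1.1; general-purpose → 19.1.1.3. Scheduled 18%. No special measure applies. → 18%.
Sum: 56% + 9% + 25% + 18% = 108%.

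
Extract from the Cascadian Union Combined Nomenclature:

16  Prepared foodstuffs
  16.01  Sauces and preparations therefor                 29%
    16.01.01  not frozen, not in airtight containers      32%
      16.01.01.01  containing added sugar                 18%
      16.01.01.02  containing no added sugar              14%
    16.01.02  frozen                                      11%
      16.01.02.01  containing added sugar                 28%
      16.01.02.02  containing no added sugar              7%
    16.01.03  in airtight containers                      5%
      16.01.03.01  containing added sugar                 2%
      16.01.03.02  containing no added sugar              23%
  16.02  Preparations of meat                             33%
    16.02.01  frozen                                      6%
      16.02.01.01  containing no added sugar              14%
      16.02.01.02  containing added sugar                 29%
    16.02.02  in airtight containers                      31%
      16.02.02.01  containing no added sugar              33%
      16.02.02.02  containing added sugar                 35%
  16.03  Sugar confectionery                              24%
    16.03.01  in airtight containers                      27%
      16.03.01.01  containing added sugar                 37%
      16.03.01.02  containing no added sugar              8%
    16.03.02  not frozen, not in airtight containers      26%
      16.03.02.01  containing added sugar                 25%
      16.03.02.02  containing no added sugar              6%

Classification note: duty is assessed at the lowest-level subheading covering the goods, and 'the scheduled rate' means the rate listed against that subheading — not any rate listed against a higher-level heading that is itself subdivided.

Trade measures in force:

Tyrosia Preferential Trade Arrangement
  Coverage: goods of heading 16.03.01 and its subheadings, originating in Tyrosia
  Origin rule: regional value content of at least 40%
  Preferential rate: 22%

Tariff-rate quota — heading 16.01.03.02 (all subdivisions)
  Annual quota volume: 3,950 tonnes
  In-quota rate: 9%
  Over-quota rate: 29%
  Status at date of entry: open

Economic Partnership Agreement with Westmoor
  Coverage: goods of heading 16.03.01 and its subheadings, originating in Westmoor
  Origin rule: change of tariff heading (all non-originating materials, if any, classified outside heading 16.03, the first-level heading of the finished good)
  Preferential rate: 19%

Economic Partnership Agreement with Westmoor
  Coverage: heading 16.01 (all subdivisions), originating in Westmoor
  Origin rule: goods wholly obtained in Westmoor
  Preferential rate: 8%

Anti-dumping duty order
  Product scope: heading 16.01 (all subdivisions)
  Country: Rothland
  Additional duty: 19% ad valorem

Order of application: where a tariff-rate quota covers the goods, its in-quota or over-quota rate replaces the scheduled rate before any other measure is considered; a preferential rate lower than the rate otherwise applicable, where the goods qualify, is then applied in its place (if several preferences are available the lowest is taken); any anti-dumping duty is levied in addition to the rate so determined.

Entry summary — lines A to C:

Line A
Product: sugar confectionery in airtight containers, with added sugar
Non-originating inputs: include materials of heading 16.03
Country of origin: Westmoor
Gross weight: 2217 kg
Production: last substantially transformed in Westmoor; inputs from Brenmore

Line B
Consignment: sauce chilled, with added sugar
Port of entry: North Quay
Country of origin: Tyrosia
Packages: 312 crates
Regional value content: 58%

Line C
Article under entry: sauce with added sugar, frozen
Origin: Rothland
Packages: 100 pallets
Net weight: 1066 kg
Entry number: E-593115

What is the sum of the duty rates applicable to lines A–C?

102%

Line A: sugar confectionery → 16.03; in airtight containers → 16.03.01; with added sugar → 16.03.01.01. Scheduled 37%. Westmoor agreement on 16.03.01: CTH not met; Westmoor agreement on 16.01: 16.03.01.01 not covered. → 37%.
Line B: sauce → 16.01; chilled → 16.01.01; with added sugar → 16.01.01.01. Scheduled 18%. Tyrosia agreement on 16.03.01: 16.01.01.01 not covered. → 18%.
Line C: sauce → 16.01; frozen → 16.01.02; with added sugar → 16.01.02.01. Scheduled 28%. anti-dumping (Rothland, 16.01): +19%; total 28% + 19% = 47%. → 47%.
Sum: 37% + 18% + 47% = 102%.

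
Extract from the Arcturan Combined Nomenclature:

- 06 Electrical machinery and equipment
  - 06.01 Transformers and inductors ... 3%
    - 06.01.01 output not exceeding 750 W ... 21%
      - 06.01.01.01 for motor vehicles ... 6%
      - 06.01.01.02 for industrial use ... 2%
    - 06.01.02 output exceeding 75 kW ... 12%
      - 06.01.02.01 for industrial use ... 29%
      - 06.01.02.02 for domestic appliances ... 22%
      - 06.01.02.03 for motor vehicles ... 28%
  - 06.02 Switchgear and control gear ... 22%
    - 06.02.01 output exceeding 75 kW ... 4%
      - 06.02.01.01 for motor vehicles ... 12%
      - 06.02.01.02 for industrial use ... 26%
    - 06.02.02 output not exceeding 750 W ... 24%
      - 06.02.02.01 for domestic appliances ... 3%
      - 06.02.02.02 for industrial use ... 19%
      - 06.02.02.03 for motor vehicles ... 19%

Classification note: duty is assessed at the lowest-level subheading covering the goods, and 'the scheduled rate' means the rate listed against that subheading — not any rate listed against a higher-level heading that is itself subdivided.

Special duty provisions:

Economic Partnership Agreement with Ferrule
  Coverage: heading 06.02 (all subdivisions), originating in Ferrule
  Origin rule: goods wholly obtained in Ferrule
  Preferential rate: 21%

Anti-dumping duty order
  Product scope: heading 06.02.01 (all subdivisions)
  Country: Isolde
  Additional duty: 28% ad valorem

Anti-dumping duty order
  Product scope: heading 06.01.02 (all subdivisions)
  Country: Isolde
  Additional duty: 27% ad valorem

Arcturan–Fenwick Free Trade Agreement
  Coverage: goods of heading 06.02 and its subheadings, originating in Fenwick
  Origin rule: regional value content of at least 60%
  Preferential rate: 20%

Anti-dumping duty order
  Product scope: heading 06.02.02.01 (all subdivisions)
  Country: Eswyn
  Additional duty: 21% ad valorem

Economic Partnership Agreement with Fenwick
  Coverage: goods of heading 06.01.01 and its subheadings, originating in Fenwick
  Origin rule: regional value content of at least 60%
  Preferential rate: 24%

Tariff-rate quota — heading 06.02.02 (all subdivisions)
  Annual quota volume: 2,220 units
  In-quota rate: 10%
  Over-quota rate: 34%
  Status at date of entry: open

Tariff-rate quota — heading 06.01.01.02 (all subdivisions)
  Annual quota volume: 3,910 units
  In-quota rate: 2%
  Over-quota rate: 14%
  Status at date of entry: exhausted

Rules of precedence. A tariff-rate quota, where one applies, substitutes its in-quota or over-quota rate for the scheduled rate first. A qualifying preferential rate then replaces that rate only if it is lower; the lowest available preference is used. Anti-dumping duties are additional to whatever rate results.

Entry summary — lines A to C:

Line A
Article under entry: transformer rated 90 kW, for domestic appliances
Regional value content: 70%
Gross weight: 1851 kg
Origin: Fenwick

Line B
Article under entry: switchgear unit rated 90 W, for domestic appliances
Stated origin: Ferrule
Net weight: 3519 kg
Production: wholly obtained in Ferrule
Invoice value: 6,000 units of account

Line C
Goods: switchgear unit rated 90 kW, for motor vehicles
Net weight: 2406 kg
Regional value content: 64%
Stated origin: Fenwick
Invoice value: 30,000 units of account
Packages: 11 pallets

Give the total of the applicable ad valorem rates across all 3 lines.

44%

Line A: transformer → 06.01; rated 90 kW → 06.01.02; for domestic appliances → 06.01.02.02. Scheduled 22%. Fenwick agreement on 06.02: 06.01.02.02 not covered; Fenwick agreement on 06.01.01: 06.01.02.02 not covered. → 22%.
Line B: switchgear unit → 06.02; rated 90 W → 06.02.02; for domestic appliances → 06.02.02.01. Scheduled 3%. quota on 06.02.02 open → in-quota 10%; Ferrule agreement on 06.02: wholly obtained → 21% available; preference 21% not lower than 10% → no reduction. → 10%.
Line C: switchgear unit → 06.02; rated 90 kW → 06.02.01; for motor vehicles → 06.02.01.01. Scheduled 12%. Fenwick agreement on 06.02: RVC ≥ 60% → 20% available; Fenwick agreement on 06.01.01: 06.02.01.01 not covered; preference 20% not lower than 12% → no reduction. → 12%.
Sum: 22% + 10% + 12% = 44%.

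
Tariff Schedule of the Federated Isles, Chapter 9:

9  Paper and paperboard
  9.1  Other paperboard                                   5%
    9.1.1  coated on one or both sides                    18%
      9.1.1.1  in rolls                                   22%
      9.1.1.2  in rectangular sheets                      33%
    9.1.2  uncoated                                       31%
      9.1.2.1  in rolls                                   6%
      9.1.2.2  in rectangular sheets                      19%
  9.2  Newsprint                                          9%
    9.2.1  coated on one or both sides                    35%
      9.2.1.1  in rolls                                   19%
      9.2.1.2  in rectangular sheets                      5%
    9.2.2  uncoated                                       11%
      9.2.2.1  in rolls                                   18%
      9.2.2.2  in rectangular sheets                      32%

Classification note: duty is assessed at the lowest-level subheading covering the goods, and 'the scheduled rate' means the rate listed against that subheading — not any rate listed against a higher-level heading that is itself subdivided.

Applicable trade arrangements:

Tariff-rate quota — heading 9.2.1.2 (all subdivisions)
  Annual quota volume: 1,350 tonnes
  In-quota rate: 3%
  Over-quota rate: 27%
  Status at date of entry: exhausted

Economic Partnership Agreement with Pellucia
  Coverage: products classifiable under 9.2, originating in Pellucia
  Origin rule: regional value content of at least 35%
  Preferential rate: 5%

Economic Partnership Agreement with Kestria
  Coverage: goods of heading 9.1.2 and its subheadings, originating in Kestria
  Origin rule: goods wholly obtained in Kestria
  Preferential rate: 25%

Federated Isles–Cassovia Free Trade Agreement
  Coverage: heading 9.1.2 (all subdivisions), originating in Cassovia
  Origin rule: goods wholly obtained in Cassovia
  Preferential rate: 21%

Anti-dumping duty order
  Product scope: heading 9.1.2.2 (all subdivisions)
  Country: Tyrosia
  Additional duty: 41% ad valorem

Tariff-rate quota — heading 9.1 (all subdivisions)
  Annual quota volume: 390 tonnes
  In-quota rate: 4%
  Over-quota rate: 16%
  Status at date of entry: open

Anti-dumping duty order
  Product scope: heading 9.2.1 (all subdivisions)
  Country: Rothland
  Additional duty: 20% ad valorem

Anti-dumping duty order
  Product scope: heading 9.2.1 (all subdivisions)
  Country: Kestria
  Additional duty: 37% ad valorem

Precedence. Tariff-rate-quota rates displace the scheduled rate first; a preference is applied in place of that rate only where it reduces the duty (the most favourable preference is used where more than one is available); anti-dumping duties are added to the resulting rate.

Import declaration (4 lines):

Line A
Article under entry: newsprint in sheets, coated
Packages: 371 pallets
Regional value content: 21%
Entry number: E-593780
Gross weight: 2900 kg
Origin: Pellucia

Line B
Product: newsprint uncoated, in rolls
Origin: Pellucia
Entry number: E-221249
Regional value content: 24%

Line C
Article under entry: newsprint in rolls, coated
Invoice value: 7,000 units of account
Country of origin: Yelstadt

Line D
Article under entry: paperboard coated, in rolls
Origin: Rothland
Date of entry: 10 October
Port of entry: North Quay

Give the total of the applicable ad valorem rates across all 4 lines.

68%

Line A: newsprint → 9.2; coated → 9.2.1; in sheets → 9.2.1.2. Scheduled 5%. quota on 9.2.1.2 exhausted → over-quota 27%; Pellucia agreement on 9.2: RVC < 35%. → 27%.
Line B: newsprint → 9.2; uncoated → 9.2.2; in rolls → 9.2.2.1. Scheduled 18%. Pellucia agreement on 9.2: RVC < 35%. → 18%.
Line C: newsprint → 9.2; coated → 9.2.1; in rolls → 9.2.1.1. Scheduled 19%. No special measure applies. → 19%.
Line D: paperboard → 9.1; coated → 9.1.1; in rolls → 9.1.1.1. Scheduled 22%. quota on 9.1 open → in-quota 4%. → 4%.
Sum: 27% + 18% + 19% + 4% = 68%.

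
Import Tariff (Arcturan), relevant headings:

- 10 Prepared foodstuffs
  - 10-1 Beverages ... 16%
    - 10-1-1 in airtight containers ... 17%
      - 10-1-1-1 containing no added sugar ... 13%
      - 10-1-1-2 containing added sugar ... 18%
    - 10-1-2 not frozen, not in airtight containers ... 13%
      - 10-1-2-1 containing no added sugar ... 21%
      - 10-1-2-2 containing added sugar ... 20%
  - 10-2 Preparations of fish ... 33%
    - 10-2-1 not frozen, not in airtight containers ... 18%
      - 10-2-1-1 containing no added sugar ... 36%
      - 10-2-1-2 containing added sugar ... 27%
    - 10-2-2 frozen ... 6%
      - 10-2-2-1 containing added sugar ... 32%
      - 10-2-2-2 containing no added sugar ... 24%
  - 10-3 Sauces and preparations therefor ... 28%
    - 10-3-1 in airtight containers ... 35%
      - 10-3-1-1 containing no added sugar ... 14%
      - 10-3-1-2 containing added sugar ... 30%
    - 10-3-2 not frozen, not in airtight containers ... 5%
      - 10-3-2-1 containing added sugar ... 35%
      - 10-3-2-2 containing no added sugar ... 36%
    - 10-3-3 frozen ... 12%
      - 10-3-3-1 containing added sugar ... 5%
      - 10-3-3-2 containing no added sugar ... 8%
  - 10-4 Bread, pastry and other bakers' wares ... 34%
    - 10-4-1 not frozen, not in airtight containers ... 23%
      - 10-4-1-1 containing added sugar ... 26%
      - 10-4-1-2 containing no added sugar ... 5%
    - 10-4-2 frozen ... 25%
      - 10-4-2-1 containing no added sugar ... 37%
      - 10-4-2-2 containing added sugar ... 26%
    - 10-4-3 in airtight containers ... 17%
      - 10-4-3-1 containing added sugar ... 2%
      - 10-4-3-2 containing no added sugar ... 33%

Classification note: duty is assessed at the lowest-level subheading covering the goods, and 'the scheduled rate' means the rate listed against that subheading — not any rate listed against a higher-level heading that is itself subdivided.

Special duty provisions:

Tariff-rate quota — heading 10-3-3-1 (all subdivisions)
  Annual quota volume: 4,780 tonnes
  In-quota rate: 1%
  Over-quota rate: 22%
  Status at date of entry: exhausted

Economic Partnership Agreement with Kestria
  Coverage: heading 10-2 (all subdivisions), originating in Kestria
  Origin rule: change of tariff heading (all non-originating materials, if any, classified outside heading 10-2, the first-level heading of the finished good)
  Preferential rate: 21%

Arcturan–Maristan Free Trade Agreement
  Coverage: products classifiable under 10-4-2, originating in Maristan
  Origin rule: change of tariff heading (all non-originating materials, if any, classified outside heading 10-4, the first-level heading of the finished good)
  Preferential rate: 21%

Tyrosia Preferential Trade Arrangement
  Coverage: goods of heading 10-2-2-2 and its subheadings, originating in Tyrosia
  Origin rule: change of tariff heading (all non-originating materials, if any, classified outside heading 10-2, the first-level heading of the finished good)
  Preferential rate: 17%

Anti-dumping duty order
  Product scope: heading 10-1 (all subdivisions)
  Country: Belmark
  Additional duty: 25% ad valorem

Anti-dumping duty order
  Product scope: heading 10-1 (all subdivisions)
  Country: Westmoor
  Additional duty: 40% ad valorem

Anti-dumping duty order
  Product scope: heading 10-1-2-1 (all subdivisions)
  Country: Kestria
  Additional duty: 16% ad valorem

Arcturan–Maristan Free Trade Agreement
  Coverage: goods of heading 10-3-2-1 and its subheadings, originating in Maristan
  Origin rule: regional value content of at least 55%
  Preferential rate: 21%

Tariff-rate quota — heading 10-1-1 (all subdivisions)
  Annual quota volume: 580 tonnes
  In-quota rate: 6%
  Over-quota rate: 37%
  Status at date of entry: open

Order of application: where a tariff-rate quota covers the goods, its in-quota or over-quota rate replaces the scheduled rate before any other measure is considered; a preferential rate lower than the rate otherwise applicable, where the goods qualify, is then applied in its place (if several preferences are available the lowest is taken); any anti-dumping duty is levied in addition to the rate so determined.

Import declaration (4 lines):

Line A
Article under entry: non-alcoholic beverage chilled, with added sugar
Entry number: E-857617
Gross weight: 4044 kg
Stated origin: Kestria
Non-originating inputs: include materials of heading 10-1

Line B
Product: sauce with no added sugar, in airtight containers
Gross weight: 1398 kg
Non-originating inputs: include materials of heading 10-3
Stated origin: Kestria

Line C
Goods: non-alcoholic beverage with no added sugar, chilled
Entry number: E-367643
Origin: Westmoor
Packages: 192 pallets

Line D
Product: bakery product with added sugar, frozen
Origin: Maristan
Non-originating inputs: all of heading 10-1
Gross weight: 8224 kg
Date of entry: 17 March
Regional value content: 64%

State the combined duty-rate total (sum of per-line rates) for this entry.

116%

Line A: non-alcoholic beverage → 10-1; chilled → 10-1-2; with added sugar → 10-1-2-2. Scheduled 20%. Kestria agreement on 10-2: 10-1-2-2 not covered. → 20%.
Line B: sauce → 10-3; in airtight containers → 10-3-1; with no added sugar → 10-3-1-1. Scheduled 14%. Kestria agreement on 10-2: 10-3-1-1 not covered. → 14%.
Line C: non-alcoholic beverage → 10-1; chilled → 10-1-2; with no added sugar → 10-1-2-1. Scheduled 21%. anti-dumping (Westmoor, 10-1): +40%; total 21% + 40% = 61%. → 61%.
Line D: bakery product → 10-4; frozen → 10-4-2; with added sugar → 10-4-2-2. Scheduled 26%. Maristan agreement on 10-4-2: CTH met → 21% available; Maristan agreement on 10-3-2-1: 10-4-2-2 not covered; preferential 21%. → 21%.
Sum: 20% + 14% + 61% + 21% = 116%.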